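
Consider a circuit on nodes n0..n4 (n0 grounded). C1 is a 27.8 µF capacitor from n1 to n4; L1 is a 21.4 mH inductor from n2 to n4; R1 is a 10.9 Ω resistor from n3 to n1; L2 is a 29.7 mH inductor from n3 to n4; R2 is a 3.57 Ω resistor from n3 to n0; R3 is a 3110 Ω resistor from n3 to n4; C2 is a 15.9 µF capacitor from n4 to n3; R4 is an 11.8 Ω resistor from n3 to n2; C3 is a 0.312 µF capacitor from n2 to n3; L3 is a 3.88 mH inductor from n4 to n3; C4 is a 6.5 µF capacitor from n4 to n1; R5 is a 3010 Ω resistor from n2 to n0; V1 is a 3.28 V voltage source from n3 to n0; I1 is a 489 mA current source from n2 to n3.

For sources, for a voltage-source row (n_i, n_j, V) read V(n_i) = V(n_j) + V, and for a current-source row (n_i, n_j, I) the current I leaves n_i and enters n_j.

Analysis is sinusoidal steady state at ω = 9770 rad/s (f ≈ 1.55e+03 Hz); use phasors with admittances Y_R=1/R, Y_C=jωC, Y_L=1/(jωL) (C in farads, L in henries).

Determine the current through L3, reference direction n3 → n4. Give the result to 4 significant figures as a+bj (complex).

Element admittances at ω=9770 rad/s:
  Y(C1) = 0.000+0.2716j S between n1,n4
  Y(L1) = 0.000-0.004783j S between n2,n4
  Y(R1) = 0.09174+0.000j S between n3,n1
  Y(L2) = 0.000-0.003446j S between n3,n4
  Y(R2) = 0.2801+0.000j S between n3,n0
  Y(R3) = 0.0003215+0.000j S between n3,n4
  Y(C2) = 0.000+0.1553j S between n4,n3
  Y(R4) = 0.08475+0.000j S between n3,n2
  Y(C3) = 0.000+0.003048j S between n2,n3
  Y(L3) = 0.000-0.02638j S between n4,n3
  Y(C4) = 0.000+0.06350j S between n4,n1
  Y(R5) = 0.0003322+0.000j S between n2,n0
  V1: constraint V(n3)−V(n0) = 3.28
  I1: injects 0.489 A into n3 (from n2)
Assemble and solve the 5×5 MNA system:
  V(n1)=3.387+0.1164j  V(n2)=-2.473-0.1251j  V(n3)=3.280+0.000j  V(n4)=3.419+0.08695j
  i(V1)=-0.9179+4.157e-05j

-0.002294+0.003674j A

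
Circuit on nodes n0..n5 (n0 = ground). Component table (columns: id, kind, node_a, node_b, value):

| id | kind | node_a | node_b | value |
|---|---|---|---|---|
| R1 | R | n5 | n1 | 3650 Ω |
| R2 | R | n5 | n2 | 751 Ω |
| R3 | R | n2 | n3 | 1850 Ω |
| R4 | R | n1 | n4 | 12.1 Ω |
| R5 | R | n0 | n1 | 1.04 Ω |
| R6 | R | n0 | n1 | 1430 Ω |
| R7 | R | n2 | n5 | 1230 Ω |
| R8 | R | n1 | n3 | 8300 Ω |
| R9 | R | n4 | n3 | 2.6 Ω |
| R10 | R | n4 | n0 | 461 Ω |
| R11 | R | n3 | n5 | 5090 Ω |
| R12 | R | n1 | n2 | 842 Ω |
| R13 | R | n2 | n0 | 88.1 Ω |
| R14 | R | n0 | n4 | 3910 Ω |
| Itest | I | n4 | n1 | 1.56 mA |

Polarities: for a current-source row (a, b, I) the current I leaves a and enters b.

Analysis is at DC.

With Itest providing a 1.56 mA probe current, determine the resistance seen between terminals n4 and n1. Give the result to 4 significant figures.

R_eq = 11.65 Ω

MNA unknowns: 5 node voltages V₁..V_5
R1: Y=0.0002740 on G[5,1]
R2: Y=0.001332 on G[5,2]
R3: Y=0.0005405 on G[2,3]
R4: Y=0.08264 on G[1,4]
R5: Y=0.9615 on G[0,1]
R6: Y=0.0006993 on G[0,1]
R7: Y=0.0008130 on G[2,5]
R8: Y=0.0001205 on G[1,3]
R9: Y=0.3846 on G[4,3]
R10: Y=0.002169 on G[4,0]
R11: Y=0.0001965 on G[3,5]
R12: Y=0.001188 on G[1,2]
R13: Y=0.01135 on G[2,0]
R14: Y=0.0002558 on G[0,4]
Itest: z[4]−=0.00156, z[1]+=0.00156
solve → V1=5.668e-05, V2=-0.0009359, V3=-0.01807, V4=-0.01811, V5=-0.002119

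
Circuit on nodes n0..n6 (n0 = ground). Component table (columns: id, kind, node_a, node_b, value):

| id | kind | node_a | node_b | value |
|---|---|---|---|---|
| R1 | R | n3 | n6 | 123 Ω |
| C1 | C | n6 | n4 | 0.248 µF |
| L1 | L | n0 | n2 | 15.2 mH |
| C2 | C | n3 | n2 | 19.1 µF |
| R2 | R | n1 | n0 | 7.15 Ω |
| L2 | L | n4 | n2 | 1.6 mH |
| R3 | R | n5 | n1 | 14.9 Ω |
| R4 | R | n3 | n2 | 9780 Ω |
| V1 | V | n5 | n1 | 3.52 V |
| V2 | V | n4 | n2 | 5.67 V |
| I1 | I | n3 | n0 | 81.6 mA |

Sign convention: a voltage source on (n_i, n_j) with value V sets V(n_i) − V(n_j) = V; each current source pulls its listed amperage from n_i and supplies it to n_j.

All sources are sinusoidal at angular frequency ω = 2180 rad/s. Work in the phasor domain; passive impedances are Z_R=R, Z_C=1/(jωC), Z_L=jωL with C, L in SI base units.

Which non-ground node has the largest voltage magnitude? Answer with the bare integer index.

4

MNA unknowns: 6 node voltages V₁..V_6 plus 2 source currents (V1, V2)
R1: Y=0.008130+0.000j on G[3,6]
C1: Y=0.000+0.0005406j on G[6,4]
L1: Y=0.000-0.03018j on G[0,2]
C2: Y=0.000+0.04164j on G[3,2]
R2: Y=0.1399+0.000j on G[1,0]
L2: Y=0.000-0.2867j on G[4,2]
R3: Y=0.06711+0.000j on G[5,1]
R4: Y=0.0001022+0.000j on G[3,2]
V1: row V5−V1=3.52, i_V1 at 5,1
V2: row V4−V2=5.67, i_V2 at 4,2
I1: z[3]−=0.0816, z[0]+=0.0816
solve → V1=0.000+0.000j, V2=0.000-2.704j, V3=0.06604-0.7738j, V4=5.670-2.704j, V5=3.520+0.000j, V6=0.2185-0.4112j
aux → i_V1=-0.2362+0.000j, i_V2=-0.001240+1.623j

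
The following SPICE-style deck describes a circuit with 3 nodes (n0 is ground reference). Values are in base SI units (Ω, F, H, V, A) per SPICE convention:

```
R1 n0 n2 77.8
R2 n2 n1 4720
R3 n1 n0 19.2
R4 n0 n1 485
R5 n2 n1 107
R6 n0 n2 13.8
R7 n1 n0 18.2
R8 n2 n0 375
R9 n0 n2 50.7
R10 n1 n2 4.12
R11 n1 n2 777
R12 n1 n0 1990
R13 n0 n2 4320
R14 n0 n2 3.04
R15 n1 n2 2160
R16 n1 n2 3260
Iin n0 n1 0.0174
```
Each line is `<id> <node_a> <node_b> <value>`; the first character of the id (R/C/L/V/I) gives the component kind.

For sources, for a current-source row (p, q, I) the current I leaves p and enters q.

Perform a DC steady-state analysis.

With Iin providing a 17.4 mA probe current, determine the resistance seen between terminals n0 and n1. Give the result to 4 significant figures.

R_eq = 3.699 Ω

Element admittances at DC:
  Y(R1) = 0.01285 S between n0,n2
  Y(R2) = 0.0002119 S between n2,n1
  Y(R3) = 0.05208 S between n1,n0
  Y(R4) = 0.002062 S between n0,n1
  Y(R5) = 0.009346 S between n2,n1
  Y(R6) = 0.07246 S between n0,n2
  Y(R7) = 0.05495 S between n1,n0
  Y(R8) = 0.002667 S between n2,n0
  Y(R9) = 0.01972 S between n0,n2
  Y(R10) = 0.2427 S between n1,n2
  Y(R11) = 0.001287 S between n1,n2
  Y(R12) = 0.0005025 S between n1,n0
  Y(R13) = 0.0002315 S between n0,n2
  Y(R14) = 0.3289 S between n0,n2
  Y(R15) = 0.0004630 S between n1,n2
  Y(R16) = 0.0003067 S between n1,n2
  Iin: injects 0.0174 A into n1 (from n0)
Assemble and solve the 2×2 MNA system:
  V(n1)=0.06436  V(n2)=0.02368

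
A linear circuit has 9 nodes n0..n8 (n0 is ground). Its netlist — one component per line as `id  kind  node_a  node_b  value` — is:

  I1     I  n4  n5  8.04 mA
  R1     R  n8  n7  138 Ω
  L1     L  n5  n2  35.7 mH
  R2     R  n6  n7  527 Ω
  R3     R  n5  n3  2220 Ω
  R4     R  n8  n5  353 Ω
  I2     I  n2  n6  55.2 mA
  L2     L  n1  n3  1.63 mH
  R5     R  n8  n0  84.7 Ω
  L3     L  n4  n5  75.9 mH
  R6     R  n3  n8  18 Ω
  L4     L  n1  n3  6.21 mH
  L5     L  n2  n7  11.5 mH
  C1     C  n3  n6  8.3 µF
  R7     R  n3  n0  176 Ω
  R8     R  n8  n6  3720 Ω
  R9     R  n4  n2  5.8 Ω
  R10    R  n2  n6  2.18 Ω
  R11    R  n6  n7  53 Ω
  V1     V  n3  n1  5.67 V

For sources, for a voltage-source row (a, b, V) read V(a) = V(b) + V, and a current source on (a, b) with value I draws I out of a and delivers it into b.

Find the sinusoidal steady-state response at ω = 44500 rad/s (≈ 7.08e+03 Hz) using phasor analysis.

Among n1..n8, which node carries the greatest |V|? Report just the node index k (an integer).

1

MNA unknowns: 8 node voltages V₁..V_8 plus 1 source current (V1)
I1: z[4]−=0.00804, z[5]+=0.00804
R1: Y=0.007246+0.000j on G[8,7]
L1: Y=0.000-0.0006295j on G[5,2]
R2: Y=0.001898+0.000j on G[6,7]
R3: Y=0.0004505+0.000j on G[5,3]
R4: Y=0.002833+0.000j on G[8,5]
I2: z[2]−=0.0552, z[6]+=0.0552
L2: Y=0.000-0.01379j on G[1,3]
R5: Y=0.01181+0.000j on G[8,0]
L3: Y=0.000-0.0002961j on G[4,5]
R6: Y=0.05556+0.000j on G[3,8]
L4: Y=0.000-0.003619j on G[1,3]
L5: Y=0.000-0.001954j on G[2,7]
C1: Y=0.000+0.3694j on G[3,6]
R7: Y=0.005682+0.000j on G[3,0]
R8: Y=0.0002688+0.000j on G[8,6]
R9: Y=0.1724+0.000j on G[4,2]
R10: Y=0.4587+0.000j on G[2,6]
R11: Y=0.01887+0.000j on G[6,7]
V1: row V3−V1=5.67, i_V1 at 3,1
solve → V1=-5.735-0.02240j, V2=-0.2077-0.009739j, V3=-0.06520-0.02240j, V4=-0.2531-0.01406j, V5=2.264+0.7072j, V6=-0.07142-0.004034j, V7=-0.04628+0.01106j, V8=0.03138+0.01078j
aux → i_V1=0.000+0.09869j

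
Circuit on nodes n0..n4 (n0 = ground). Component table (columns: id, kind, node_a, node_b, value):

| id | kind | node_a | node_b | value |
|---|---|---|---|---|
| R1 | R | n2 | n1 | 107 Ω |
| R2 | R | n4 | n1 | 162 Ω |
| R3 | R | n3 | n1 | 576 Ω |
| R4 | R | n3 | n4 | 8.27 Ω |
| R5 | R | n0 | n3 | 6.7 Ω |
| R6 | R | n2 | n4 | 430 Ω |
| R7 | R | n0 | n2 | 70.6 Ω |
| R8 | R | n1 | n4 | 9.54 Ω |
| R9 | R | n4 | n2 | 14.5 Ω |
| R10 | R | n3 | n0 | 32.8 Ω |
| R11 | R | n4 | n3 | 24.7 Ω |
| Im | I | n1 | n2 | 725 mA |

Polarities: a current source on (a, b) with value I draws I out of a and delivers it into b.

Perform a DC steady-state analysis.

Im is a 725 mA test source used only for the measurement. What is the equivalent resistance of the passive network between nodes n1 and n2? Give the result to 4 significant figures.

R_eq = 17.43 Ω

Apply KCL at each of the 4 non-ground nodes and solve the resulting linear system.
Node n1: branches {R1, R2, R3, R8, Im} → V_1 = -6.359
Node n2: branches {R1, R6, R7, R9, Im} → V_2 = 6.281
Node n3: branches {R3, R4, R5, R10, R11} → V_3 = -0.4950
Node n4: branches {R2, R4, R6, R8, R9, R11} → V_4 = -0.9832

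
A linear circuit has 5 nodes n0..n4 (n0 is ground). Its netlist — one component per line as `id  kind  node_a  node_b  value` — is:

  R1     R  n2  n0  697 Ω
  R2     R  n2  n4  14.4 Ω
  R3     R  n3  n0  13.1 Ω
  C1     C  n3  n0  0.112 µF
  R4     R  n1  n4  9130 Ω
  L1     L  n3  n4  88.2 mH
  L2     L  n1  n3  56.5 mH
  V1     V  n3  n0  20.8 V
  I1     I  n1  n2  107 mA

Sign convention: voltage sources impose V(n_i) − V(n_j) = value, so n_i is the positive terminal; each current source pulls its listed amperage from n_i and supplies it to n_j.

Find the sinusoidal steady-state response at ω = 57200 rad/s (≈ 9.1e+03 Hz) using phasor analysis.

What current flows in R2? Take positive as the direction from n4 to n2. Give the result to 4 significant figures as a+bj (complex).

-0.01267-0.02174j A

Element admittances at ω=57200 rad/s:
  Y(R1) = 0.001435+0.000j S between n2,n0
  Y(R2) = 0.06944+0.000j S between n2,n4
  Y(R3) = 0.07634+0.000j S between n3,n0
  Y(C1) = 0.000+0.006406j S between n3,n0
  Y(R4) = 0.0001095+0.000j S between n1,n4
  Y(L1) = 0.000-0.0001982j S between n3,n4
  Y(L2) = 0.000-0.0003094j S between n1,n3
  V1: constraint V(n3)−V(n0) = 20.8
  I1: injects 0.107 A into n2 (from n1)
Assemble and solve the 5×5 MNA system:
  V(n1)=-78.13-294.9j  V(n2)=65.75-15.15j  V(n3)=20.80+0.000j  V(n4)=65.56-15.46j
  i(V1)=-1.682-0.1115j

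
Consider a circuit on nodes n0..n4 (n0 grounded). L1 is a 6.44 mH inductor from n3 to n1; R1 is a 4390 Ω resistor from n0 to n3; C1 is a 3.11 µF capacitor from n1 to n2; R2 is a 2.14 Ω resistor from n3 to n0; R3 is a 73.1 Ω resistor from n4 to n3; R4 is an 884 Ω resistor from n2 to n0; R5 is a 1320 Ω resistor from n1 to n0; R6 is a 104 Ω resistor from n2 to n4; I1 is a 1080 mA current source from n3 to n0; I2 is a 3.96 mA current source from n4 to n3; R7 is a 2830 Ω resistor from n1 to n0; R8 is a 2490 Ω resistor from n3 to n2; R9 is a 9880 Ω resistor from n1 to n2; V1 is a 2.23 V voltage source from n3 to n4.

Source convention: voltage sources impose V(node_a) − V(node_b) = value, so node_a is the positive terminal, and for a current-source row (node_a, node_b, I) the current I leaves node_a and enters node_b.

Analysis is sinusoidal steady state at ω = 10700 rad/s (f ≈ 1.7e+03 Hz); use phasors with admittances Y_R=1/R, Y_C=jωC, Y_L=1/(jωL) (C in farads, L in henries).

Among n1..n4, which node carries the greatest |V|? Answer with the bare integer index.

Element admittances at ω=10700 rad/s:
  Y(L1) = 0.000-0.01451j S between n3,n1
  Y(R1) = 0.0002278+0.000j S between n0,n3
  Y(C1) = 0.000+0.03328j S between n1,n2
  Y(R2) = 0.4673+0.000j S between n3,n0
  Y(R3) = 0.01368+0.000j S between n4,n3
  Y(R4) = 0.001131+0.000j S between n2,n0
  Y(R5) = 0.0007576+0.000j S between n1,n0
  Y(R6) = 0.009615+0.000j S between n2,n4
  I1: injects 1.08 A into n0 (from n3)
  I2: injects 0.00396 A into n3 (from n4)
  Y(R7) = 0.0003534+0.000j S between n1,n0
  Y(R8) = 0.0004016+0.000j S between n3,n2
  Y(R9) = 0.0001012+0.000j S between n1,n2
  V1: constraint V(n3)−V(n4) = 2.23
Assemble and solve the 5×5 MNA system:
  V(n1)=-2.687-0.8970j  V(n2)=-2.548-0.4143j  V(n3)=-2.298+0.003134j  V(n4)=-4.528+0.003134j
  i(V1)=-0.04558+0.004014j

4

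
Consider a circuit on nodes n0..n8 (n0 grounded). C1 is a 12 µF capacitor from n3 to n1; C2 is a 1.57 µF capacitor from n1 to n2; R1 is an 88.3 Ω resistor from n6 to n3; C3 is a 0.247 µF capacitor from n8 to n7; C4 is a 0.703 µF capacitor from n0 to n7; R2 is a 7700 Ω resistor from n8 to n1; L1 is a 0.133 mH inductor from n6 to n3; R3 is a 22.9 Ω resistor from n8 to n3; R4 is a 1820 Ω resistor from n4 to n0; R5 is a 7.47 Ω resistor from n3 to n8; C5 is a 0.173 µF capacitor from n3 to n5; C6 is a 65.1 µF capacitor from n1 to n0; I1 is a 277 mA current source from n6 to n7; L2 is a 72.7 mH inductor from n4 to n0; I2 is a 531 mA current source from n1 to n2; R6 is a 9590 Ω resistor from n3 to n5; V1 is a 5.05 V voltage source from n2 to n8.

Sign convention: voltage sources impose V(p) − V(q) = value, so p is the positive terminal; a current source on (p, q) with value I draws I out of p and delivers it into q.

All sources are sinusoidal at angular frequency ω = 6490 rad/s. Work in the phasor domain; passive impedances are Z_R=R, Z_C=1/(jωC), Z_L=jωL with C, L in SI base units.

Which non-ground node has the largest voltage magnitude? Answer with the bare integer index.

Apply KCL at each of the 8 non-ground nodes and solve the resulting linear system.
Node n1: branches {C1, C2, R2, C6, I2} → V_1 = -0.006074+0.4951j
Node n2: branches {C2, I2, V1} → V_2 = 7.213-3.533j
Node n3: branches {C1, R1, L1, R3, R5, C5, R6} → V_3 = -0.9769-3.107j
Node n4: branches {R4, L2} → V_4 = 0.000+0.000j
Node n5: branches {C5, R6} → V_5 = -0.9769-3.107j
Node n6: branches {R1, L1, I1} → V_6 = -0.9792-3.346j
Node n7: branches {C3, C4, I1} → V_7 = 0.5625-45.85j
Node n8: branches {C3, R2, R3, R5, V1} → V_8 = 2.163-3.533j
Source currents: i(V1)=0.4900-0.07356j

7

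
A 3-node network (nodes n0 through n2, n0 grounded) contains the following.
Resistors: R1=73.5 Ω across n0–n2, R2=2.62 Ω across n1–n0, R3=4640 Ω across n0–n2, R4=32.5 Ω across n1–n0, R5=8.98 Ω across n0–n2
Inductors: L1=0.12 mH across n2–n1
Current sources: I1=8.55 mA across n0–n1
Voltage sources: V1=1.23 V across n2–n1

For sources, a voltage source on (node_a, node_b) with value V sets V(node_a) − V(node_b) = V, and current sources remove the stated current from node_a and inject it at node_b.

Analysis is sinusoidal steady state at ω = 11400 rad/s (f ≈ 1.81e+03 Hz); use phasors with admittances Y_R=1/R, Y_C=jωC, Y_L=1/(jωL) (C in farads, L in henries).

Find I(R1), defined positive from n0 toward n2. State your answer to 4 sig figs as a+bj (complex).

Apply KCL at each of the 2 non-ground nodes and solve the resulting linear system.
Node n1: branches {R2, L1, R4, I1, V1} → V_1 = -0.2705+0.000j
Node n2: branches {R1, L1, R3, R5, V1} → V_2 = 0.9595+0.000j
Source currents: i(V1)=-0.1201+0.8991j

-0.01305+0.000j A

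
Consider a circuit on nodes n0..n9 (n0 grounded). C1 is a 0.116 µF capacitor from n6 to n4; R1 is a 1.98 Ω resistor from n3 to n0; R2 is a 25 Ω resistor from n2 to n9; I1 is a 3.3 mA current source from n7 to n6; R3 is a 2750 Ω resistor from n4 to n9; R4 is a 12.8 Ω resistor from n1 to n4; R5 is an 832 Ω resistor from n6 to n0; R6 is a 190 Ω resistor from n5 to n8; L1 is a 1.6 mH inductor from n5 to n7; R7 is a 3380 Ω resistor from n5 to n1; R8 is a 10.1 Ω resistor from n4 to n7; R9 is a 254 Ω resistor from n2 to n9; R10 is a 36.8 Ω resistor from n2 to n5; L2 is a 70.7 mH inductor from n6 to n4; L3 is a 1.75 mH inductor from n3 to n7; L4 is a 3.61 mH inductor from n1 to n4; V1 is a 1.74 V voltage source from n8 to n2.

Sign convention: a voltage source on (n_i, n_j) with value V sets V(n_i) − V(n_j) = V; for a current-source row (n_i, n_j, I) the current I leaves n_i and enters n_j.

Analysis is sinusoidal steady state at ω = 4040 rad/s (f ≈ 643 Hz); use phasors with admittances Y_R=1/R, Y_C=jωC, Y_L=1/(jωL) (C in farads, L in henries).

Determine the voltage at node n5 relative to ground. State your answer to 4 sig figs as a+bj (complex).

0.006877-0.004781j V

Apply KCL at each of the 9 non-ground nodes and solve the resulting linear system.
Node n1: branches {R4, R7, L4} → V_1 = 0.03407-0.01660j
Node n2: branches {R2, R9, R10, V1} → V_2 = -0.2720-0.004910j
Node n3: branches {R1, L3} → V_3 = -0.0009438-0.002176j
Node n4: branches {C1, R3, R4, R8, L2, L4} → V_4 = 0.03415-0.01657j
Node n5: branches {R6, L1, R7, R10} → V_5 = 0.006877-0.004781j
Node n6: branches {C1, I1, R5, L2} → V_6 = 0.3966+0.9145j
Node n7: branches {I1, L1, R8, L3} → V_7 = 0.006827-0.005546j
Node n8: branches {R6, V1} → V_8 = 1.468-0.004910j
Node n9: branches {R2, R3, R9} → V_9 = -0.2695-0.005006j
Source currents: i(V1)=-0.007690+6.823e-07j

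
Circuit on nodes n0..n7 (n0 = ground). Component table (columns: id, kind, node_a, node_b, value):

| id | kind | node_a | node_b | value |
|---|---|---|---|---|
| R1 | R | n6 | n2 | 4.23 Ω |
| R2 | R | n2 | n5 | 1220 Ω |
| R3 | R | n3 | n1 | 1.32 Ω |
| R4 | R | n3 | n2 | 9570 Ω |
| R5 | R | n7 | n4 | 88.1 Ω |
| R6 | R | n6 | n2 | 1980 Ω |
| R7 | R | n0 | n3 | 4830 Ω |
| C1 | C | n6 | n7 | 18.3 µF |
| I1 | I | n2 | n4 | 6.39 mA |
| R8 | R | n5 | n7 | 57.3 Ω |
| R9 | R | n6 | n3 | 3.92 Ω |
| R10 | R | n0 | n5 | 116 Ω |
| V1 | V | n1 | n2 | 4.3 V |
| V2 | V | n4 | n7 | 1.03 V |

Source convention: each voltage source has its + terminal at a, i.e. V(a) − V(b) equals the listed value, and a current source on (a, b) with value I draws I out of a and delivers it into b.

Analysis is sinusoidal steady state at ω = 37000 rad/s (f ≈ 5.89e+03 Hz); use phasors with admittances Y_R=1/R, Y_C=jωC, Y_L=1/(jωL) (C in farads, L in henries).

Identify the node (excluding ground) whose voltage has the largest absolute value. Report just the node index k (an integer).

1

MNA unknowns: 7 node voltages V₁..V_7 plus 2 source currents (V1, V2)
R1: Y=0.2364+0.000j on G[6,2]
R2: Y=0.0008197+0.000j on G[2,5]
R3: Y=0.7576+0.000j on G[3,1]
R4: Y=0.0001045+0.000j on G[3,2]
R5: Y=0.01135+0.000j on G[7,4]
R6: Y=0.0005051+0.000j on G[6,2]
R7: Y=0.0002070+0.000j on G[0,3]
C1: Y=0.000+0.6771j on G[6,7]
I1: z[2]−=0.00639, z[4]+=0.00639
R8: Y=0.01745+0.000j on G[5,7]
R9: Y=0.2551+0.000j on G[6,3]
R10: Y=0.008621+0.000j on G[0,5]
V1: row V1−V2=4.3, i_V1 at 1,2
V2: row V4−V7=1.03, i_V2 at 4,7
solve → V1=2.393+0.007116j, V2=-1.907+0.007116j, V3=1.795+0.007118j, V4=1.053-0.0005976j, V5=-0.04311-0.0001710j, V6=0.02312+0.007132j, V7=0.02313-0.0005976j
aux → i_V1=-0.4528+2.054e-06j, i_V2=-0.005301+0.000j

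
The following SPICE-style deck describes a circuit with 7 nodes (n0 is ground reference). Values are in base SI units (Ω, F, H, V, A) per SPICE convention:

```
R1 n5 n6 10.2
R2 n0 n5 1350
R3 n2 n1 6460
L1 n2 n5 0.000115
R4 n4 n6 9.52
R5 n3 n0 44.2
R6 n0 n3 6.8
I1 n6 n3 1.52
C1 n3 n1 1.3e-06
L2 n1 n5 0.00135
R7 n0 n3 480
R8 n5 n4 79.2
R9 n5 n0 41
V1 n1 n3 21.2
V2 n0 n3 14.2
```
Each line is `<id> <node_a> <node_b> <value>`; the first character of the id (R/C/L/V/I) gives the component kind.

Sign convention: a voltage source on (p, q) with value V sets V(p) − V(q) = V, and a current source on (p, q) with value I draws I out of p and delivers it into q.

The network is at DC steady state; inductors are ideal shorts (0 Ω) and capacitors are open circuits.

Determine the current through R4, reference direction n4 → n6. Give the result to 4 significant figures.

Apply KCL at each of the 6 non-ground nodes and solve the resulting linear system.
Node n1: branches {R3, C1, L2, V1} → V_1 = 7.000
Node n2: branches {R3, L1} → V_2 = 7.000
Node n3: branches {R5, R6, I1, C1, R7, V1, V2} → V_3 = -14.20
Node n4: branches {R4, R8} → V_4 = -5.413
Node n5: branches {R1, R2, L1, L2, R8, R9} → V_5 = 7.000
Node n6: branches {R1, R4, I1} → V_6 = -6.905
Source currents: i(L1)=0.000, i(L2)=1.696, i(V1)=-1.696, i(V2)=-2.263

0.1567 A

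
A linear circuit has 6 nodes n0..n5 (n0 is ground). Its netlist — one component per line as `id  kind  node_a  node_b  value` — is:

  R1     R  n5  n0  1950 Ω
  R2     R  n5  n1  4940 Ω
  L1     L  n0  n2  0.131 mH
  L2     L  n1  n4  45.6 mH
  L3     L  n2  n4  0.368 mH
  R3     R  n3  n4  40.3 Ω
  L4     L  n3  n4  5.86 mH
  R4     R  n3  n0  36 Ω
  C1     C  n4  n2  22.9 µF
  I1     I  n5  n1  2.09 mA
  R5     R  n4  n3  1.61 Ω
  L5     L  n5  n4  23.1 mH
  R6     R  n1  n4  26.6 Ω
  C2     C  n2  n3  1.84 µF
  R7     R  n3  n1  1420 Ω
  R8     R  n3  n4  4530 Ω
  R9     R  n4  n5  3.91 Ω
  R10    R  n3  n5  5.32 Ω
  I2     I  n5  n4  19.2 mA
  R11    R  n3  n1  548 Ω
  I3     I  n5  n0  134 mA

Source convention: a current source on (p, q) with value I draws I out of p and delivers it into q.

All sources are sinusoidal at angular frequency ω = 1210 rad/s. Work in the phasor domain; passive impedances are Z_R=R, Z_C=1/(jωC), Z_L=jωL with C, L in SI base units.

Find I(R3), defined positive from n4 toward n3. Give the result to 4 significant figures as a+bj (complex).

0.001976+0.0004588j A

Element admittances at ω=1210 rad/s:
  Y(R1) = 0.0005128+0.000j S between n5,n0
  Y(R2) = 0.0002024+0.000j S between n5,n1
  Y(L1) = 0.000-6.309j S between n0,n2
  Y(L2) = 0.000-0.01812j S between n1,n4
  Y(L3) = 0.000-2.246j S between n2,n4
  Y(R3) = 0.02481+0.000j S between n3,n4
  Y(L4) = 0.000-0.1410j S between n3,n4
  Y(R4) = 0.02778+0.000j S between n3,n0
  Y(C1) = 0.000+0.02771j S between n4,n2
  I1: injects 0.00209 A into n1 (from n5)
  Y(R5) = 0.6211+0.000j S between n4,n3
  Y(L5) = 0.000-0.03578j S between n5,n4
  Y(R6) = 0.03759+0.000j S between n1,n4
  Y(C2) = 0.000+0.002226j S between n2,n3
  Y(R7) = 0.0007042+0.000j S between n3,n1
  Y(R8) = 0.0002208+0.000j S between n3,n4
  Y(R9) = 0.2558+0.000j S between n4,n5
  Y(R10) = 0.1880+0.000j S between n3,n5
  I2: injects 0.0192 A into n4 (from n5)
  Y(R11) = 0.001825+0.000j S between n3,n1
  I3: injects 0.134 A into n0 (from n5)
Assemble and solve the 5×5 MNA system:
  V(n1)=0.03609-0.06456j  V(n2)=-0.0004443-0.02085j  V(n3)=-0.08143-0.09873j  V(n4)=-0.001789-0.08023j  V(n5)=-0.3818-0.1185j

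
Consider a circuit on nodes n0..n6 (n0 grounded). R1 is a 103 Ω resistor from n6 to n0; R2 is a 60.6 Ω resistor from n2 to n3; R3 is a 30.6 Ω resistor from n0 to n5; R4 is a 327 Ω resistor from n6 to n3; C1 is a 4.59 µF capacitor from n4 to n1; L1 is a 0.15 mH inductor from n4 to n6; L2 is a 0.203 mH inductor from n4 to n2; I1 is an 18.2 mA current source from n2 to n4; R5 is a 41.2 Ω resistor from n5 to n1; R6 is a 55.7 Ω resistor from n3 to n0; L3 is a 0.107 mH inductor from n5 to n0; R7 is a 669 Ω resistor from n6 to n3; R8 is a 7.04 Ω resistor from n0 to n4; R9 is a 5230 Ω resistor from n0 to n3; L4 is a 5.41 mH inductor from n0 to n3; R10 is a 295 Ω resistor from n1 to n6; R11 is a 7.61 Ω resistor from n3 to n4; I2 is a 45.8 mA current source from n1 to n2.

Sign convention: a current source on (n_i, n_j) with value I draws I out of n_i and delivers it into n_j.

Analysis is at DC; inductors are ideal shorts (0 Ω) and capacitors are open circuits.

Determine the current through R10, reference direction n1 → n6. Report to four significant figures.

-0.006002 A

Element admittances at DC:
  Y(R1) = 0.009709 S between n6,n0
  Y(R2) = 0.01650 S between n2,n3
  Y(R3) = 0.03268 S between n0,n5
  Y(R4) = 0.003058 S between n6,n3
  Y(C1) = 0.000 S between n4,n1
  L1: short n4↔n6 (DC inductor)
  L2: short n4↔n2 (DC inductor)
  I1: injects 0.0182 A into n4 (from n2)
  Y(R5) = 0.02427 S between n5,n1
  Y(R6) = 0.01795 S between n3,n0
  L3: short n5↔n0 (DC inductor)
  Y(R7) = 0.001495 S between n6,n3
  Y(R8) = 0.1420 S between n0,n4
  Y(R9) = 0.0001912 S between n0,n3
  L4: short n0↔n3 (DC inductor)
  Y(R10) = 0.003390 S between n1,n6
  Y(R11) = 0.1314 S between n3,n4
  I2: injects 0.0458 A into n2 (from n1)
Assemble and solve the 10×10 MNA system:
  V(n1)=-1.640  V(n2)=0.1308  V(n3)=0.000  V(n4)=0.1308  V(n5)=0.000  V(n6)=0.1308
  i(L1)=0.007867  i(L2)=-0.02544  i(L3)=-0.03980  i(L4)=-0.01995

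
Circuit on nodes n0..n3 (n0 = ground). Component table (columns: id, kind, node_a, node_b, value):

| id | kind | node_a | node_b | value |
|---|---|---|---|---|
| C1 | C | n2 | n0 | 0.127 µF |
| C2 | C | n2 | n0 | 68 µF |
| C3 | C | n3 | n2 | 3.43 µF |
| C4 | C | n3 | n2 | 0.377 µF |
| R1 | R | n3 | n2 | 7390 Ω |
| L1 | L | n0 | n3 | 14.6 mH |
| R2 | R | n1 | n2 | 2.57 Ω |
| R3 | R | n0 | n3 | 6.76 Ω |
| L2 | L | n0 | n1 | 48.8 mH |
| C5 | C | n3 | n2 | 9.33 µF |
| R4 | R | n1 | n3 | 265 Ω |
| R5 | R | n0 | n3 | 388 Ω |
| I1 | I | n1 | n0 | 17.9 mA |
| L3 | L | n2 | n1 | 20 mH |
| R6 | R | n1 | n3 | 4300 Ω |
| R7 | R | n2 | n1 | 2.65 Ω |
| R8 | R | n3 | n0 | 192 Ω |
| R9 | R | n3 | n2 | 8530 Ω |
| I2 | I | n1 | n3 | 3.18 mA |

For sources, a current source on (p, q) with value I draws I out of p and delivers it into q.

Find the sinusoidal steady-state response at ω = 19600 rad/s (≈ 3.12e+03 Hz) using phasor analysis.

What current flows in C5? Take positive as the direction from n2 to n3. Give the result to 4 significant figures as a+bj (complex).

Apply KCL at each of the 3 non-ground nodes and solve the resulting linear system.
Node n1: branches {R2, L2, R4, I1, L3, R6, R7, I2} → V_1 = -0.02753+0.01316j
Node n2: branches {C1, C2, C3, C4, R1, R2, C5, L3, R7, R9} → V_2 = -0.0001476+0.01335j
Node n3: branches {C3, C4, R1, L1, R3, C5, R4, R5, R6, R8, R9, I2} → V_3 = -0.0006012+0.001067j

-0.002246+8.295e-05j A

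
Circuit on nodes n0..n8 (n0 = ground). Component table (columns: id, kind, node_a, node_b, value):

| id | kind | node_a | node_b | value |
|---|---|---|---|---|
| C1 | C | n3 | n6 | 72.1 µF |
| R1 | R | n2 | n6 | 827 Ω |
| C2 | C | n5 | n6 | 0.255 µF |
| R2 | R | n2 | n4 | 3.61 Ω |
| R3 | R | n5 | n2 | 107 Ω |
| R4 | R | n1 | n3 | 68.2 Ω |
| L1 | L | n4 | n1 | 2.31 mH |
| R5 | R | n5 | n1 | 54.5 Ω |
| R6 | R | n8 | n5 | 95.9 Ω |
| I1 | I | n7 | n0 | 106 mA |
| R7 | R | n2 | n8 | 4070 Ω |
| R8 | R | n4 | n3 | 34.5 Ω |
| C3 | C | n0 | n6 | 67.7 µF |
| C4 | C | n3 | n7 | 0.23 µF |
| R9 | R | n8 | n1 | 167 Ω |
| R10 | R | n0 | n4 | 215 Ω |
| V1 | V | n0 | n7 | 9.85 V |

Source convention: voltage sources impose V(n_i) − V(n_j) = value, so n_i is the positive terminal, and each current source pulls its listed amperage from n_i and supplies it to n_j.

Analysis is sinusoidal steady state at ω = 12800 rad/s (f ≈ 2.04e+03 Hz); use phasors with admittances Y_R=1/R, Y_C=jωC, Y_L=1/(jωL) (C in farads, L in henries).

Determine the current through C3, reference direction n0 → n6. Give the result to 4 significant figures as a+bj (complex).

-0.0002624+0.02882j A

Apply KCL at each of the 8 non-ground nodes and solve the resulting linear system.
Node n1: branches {R4, L1, R5, R9} → V_1 = -0.05870-0.0002618j
Node n2: branches {R1, R2, R3, R7} → V_2 = -0.05676+0.001641j
Node n3: branches {C1, R4, R8, C4} → V_3 = -0.06439-0.0006291j
Node n4: branches {R2, L1, R8, R10} → V_4 = -0.05682+0.001609j
Node n5: branches {C2, R3, R5, R6} → V_5 = -0.05779+0.002845j
Node n6: branches {C1, R1, C2, C3} → V_6 = -0.03325-0.0003028j
Node n7: branches {I1, C4, V1} → V_7 = -9.850+0.000j
Node n8: branches {R6, R7, R9} → V_8 = -0.05810+0.001711j
Source currents: i(V1)=0.1060-0.02881j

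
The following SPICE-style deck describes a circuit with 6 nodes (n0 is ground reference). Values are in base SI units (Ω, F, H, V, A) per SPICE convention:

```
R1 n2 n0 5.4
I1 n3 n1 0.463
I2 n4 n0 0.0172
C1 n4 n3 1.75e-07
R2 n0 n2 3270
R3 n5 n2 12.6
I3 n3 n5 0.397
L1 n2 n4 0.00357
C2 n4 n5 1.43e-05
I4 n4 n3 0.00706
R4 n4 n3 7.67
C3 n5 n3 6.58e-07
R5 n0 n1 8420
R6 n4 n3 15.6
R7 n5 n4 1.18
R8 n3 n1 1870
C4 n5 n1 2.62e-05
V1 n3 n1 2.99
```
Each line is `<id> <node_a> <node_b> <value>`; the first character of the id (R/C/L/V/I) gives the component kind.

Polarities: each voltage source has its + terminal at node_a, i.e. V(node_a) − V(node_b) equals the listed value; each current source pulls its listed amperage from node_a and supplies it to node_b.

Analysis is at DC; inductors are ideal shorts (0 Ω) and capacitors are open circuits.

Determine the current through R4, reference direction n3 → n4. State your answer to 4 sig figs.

MNA unknowns: 5 node voltages V₁..V_5 plus 2 source currents (L1, V1)
R1: Y=0.1852 on G[2,0]
I1: z[3]−=0.463, z[1]+=0.463
I2: z[4]−=0.0172, z[0]+=0.0172
C1: Y=0.000 on G[4,3]
R2: Y=0.0003058 on G[0,2]
R3: Y=0.07937 on G[5,2]
I3: z[3]−=0.397, z[5]+=0.397
L1: row V2−V4=0, i_L1 at 2,4
C2: Y=0.000 on G[4,5]
I4: z[4]−=0.00706, z[3]+=0.00706
R4: Y=0.1304 on G[4,3]
C3: Y=0.000 on G[5,3]
R5: Y=0.0001188 on G[0,1]
R6: Y=0.06410 on G[4,3]
R7: Y=0.8475 on G[5,4]
R8: Y=0.0005348 on G[3,1]
C4: Y=0.000 on G[5,1]
V1: row V3−V1=2.99, i_V1 at 3,1
solve → V1=-5.081, V2=-0.08947, V3=-2.091, V4=-0.08947, V5=0.3389
aux → i_L1=0.05059, i_V1=-0.4652

-0.2610 A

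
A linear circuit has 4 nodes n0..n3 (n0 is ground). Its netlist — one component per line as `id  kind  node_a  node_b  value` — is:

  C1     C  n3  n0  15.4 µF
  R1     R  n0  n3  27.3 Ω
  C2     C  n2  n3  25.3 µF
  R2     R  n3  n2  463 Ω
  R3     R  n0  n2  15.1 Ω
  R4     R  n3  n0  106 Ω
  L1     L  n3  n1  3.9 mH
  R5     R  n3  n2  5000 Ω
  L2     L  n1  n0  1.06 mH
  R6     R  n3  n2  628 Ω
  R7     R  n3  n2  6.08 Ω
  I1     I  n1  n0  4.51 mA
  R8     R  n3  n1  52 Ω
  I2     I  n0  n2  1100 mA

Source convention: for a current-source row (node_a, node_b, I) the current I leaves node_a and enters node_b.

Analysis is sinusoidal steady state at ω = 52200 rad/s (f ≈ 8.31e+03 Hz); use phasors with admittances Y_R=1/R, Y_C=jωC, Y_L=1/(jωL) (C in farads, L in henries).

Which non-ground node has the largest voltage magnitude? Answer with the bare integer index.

MNA unknowns: 3 node voltages V₁..V_3
C1: Y=0.000+0.8039j on G[3,0]
R1: Y=0.03663+0.000j on G[0,3]
C2: Y=0.000+1.321j on G[2,3]
R2: Y=0.002160+0.000j on G[3,2]
R3: Y=0.06623+0.000j on G[0,2]
R4: Y=0.009434+0.000j on G[3,0]
L1: Y=0.000-0.004912j on G[3,1]
R5: Y=0.0002000+0.000j on G[3,2]
L2: Y=0.000-0.01807j on G[1,0]
R6: Y=0.001592+0.000j on G[3,2]
R7: Y=0.1645+0.000j on G[3,2]
I1: z[1]−=0.00451, z[0]+=0.00451
R8: Y=0.01923+0.000j on G[3,1]
I2: z[0]−=1.1, z[2]+=1.1
solve → V1=0.5573-0.7264j, V2=0.4678-2.109j, V3=0.2622-1.326j

2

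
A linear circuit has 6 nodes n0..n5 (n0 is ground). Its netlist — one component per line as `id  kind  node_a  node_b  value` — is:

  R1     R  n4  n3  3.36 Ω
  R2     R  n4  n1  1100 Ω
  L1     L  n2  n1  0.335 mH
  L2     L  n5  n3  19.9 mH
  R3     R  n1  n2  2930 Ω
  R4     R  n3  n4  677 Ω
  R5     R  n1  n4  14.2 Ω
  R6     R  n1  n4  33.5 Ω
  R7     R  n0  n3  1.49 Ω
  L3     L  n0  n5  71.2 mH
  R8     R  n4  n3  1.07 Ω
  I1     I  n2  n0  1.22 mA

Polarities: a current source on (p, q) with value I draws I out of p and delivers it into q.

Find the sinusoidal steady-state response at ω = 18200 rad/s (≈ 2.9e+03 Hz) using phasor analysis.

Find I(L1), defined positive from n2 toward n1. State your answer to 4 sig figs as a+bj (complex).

MNA unknowns: 5 node voltages V₁..V_5
R1: Y=0.2976+0.000j on G[4,3]
R2: Y=0.0009091+0.000j on G[4,1]
L1: Y=0.000-0.1640j on G[2,1]
L2: Y=0.000-0.002761j on G[5,3]
R3: Y=0.0003413+0.000j on G[1,2]
R4: Y=0.001477+0.000j on G[3,4]
R5: Y=0.07042+0.000j on G[1,4]
R6: Y=0.02985+0.000j on G[1,4]
R7: Y=0.6711+0.000j on G[0,3]
L3: Y=0.000-0.0007717j on G[0,5]
R8: Y=0.9346+0.000j on G[4,3]
I1: z[2]−=0.00122, z[0]+=0.00122
solve → V1=-0.01486-1.634e-06j, V2=-0.01488-0.007440j, V3=-0.001818-1.634e-06j, V4=-0.002807-1.634e-06j, V5=-0.001421-1.277e-06j

-0.001220+2.539e-06j A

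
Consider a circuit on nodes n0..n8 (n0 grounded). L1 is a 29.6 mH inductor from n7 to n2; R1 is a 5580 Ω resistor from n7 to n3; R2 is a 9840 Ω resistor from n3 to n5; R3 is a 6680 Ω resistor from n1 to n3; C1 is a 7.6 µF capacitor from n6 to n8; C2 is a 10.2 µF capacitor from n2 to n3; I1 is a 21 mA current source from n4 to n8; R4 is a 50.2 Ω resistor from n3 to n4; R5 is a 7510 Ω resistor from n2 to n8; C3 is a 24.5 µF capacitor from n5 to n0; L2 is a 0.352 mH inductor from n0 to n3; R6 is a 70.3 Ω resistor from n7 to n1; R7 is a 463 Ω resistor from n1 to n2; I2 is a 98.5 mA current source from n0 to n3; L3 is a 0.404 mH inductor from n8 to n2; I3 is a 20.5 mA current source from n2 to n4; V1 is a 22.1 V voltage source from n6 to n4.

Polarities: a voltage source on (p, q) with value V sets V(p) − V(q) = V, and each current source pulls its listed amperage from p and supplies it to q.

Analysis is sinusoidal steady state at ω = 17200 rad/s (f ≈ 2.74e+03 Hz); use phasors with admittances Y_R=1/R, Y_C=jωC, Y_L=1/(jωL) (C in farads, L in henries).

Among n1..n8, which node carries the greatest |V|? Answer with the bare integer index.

4

MNA unknowns: 8 node voltages V₁..V_8 plus 1 source current (V1)
L1: Y=0.000-0.001964j on G[7,2]
R1: Y=0.0001792+0.000j on G[7,3]
R2: Y=0.0001016+0.000j on G[3,5]
R3: Y=0.0001497+0.000j on G[1,3]
C1: Y=0.000+0.1307j on G[6,8]
C2: Y=0.000+0.1754j on G[2,3]
I1: z[4]−=0.021, z[8]+=0.021
R4: Y=0.01992+0.000j on G[3,4]
R5: Y=0.0001332+0.000j on G[2,8]
C3: Y=0.000+0.4214j on G[5,0]
L2: Y=0.000-0.1652j on G[0,3]
R6: Y=0.01422+0.000j on G[7,1]
R7: Y=0.002160+0.000j on G[1,2]
I2: z[0]−=0.0985, z[3]+=0.0985
L3: Y=0.000-0.1439j on G[8,2]
I3: z[2]−=0.0205, z[4]+=0.0205
V1: row V6−V4=22.1, i_V1 at 6,4
solve → V1=0.1296-1.704j, V2=0.3030-1.874j, V3=0.0003669+0.5964j, V4=-21.76-2.031j, V5=0.0001438-5.381e-08j, V6=0.3426-2.031j, V7=0.1046-1.703j, V8=-0.05777+1.281j
aux → i_V1=-0.4329-0.05234j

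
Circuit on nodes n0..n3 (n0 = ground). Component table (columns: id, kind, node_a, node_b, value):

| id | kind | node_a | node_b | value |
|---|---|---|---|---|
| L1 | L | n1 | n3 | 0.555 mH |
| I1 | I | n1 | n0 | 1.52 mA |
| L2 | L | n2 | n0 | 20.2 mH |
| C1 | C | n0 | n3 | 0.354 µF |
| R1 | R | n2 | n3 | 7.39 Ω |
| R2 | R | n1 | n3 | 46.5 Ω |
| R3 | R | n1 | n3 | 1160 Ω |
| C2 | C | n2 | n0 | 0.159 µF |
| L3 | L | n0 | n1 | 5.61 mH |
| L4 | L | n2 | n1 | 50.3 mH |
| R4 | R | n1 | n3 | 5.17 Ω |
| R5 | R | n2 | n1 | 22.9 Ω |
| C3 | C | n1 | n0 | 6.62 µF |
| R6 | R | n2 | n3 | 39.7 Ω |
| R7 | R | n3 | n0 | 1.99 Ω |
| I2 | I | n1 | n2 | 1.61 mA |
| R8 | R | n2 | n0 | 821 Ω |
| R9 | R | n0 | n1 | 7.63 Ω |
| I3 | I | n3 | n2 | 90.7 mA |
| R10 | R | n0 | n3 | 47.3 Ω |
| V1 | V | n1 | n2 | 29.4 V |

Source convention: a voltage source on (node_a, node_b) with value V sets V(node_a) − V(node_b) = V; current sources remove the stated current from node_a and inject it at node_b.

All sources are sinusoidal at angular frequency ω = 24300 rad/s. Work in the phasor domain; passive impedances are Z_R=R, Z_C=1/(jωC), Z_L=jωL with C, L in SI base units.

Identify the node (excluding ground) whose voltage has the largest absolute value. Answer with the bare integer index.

MNA unknowns: 3 node voltages V₁..V_3 plus 1 source current (V1)
L1: Y=0.000-0.07415j on G[1,3]
I1: z[1]−=0.00152, z[0]+=0.00152
L2: Y=0.000-0.002037j on G[2,0]
C1: Y=0.000+0.008602j on G[0,3]
R1: Y=0.1353+0.000j on G[2,3]
R2: Y=0.02151+0.000j on G[1,3]
R3: Y=0.0008621+0.000j on G[1,3]
C2: Y=0.000+0.003864j on G[2,0]
L3: Y=0.000-0.007336j on G[0,1]
L4: Y=0.000-0.0008181j on G[2,1]
R4: Y=0.1934+0.000j on G[1,3]
R5: Y=0.04367+0.000j on G[2,1]
C3: Y=0.000+0.1609j on G[1,0]
R6: Y=0.02519+0.000j on G[2,3]
R7: Y=0.5025+0.000j on G[3,0]
I2: z[1]−=0.00161, z[2]+=0.00161
R8: Y=0.001218+0.000j on G[2,0]
R9: Y=0.1311+0.000j on G[0,1]
I3: z[3]−=0.0907, z[2]+=0.0907
R10: Y=0.02114+0.000j on G[0,3]
V1: row V1−V2=29.4, i_V1 at 1,2
solve → V1=7.267-1.856j, V2=-22.13-1.856j, V3=-2.346-1.546j
aux → i_V1=-4.576-0.06849j

2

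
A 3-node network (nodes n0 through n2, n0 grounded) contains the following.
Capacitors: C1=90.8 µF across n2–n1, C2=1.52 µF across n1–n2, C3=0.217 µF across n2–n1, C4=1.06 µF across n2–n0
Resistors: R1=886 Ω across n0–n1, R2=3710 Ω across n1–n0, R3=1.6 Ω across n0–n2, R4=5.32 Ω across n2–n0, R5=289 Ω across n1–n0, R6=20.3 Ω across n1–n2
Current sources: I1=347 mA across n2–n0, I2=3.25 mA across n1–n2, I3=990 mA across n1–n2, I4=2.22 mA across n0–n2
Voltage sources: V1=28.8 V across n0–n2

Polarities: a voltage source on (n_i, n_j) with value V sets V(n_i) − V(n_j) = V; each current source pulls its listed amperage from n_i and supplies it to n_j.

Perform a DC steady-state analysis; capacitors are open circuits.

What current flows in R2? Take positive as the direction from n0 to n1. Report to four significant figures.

Apply KCL at each of the 2 non-ground nodes and solve the resulting linear system.
Node n1: branches {C1, R1, R2, C2, I2, C3, I3, R5, R6} → V_1 = -44.57
Node n2: branches {C1, C2, R3, I1, R4, I2, C3, I3, C4, I4, R6, V1} → V_2 = -28.80
Source currents: i(V1)=-23.29

0.01201 A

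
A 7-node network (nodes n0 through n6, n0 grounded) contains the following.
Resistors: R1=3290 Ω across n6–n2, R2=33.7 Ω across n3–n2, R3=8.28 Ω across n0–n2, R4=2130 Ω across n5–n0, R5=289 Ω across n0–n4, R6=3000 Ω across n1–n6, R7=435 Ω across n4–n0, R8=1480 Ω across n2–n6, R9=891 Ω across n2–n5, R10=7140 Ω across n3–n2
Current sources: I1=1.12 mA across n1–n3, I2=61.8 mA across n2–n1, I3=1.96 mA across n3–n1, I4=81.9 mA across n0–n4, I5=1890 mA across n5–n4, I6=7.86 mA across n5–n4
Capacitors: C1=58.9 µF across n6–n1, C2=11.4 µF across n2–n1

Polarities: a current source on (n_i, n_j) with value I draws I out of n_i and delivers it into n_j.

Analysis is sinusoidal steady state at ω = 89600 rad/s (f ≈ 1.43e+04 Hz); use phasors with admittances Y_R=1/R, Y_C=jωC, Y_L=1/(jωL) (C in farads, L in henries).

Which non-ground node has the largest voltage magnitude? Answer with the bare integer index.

Element admittances at ω=89600 rad/s:
  Y(R1) = 0.0003040+0.000j S between n6,n2
  Y(R2) = 0.02967+0.000j S between n3,n2
  I1: injects 0.00112 A into n3 (from n1)
  Y(C1) = 0.000+5.277j S between n6,n1
  I2: injects 0.0618 A into n1 (from n2)
  Y(R3) = 0.1208+0.000j S between n0,n2
  I3: injects 0.00196 A into n1 (from n3)
  I4: injects 0.0819 A into n4 (from n0)
  Y(R4) = 0.0004695+0.000j S between n5,n0
  Y(C2) = 0.000+1.021j S between n2,n1
  Y(R5) = 0.003460+0.000j S between n0,n4
  Y(R6) = 0.0003333+0.000j S between n1,n6
  Y(R7) = 0.002299+0.000j S between n4,n0
  Y(R8) = 0.0006757+0.000j S between n2,n6
  Y(R9) = 0.001122+0.000j S between n2,n5
  Y(R10) = 0.0001401+0.000j S between n3,n2
  I5: injects 1.89 A into n4 (from n5)
  I6: injects 0.00786 A into n4 (from n5)
Assemble and solve the 6×6 MNA system:
  V(n1)=-11.05-0.06133j  V(n2)=-11.05+0.000j  V(n3)=-11.08+0.000j  V(n4)=343.8+0.000j  V(n5)=-1200+0.000j  V(n6)=-11.05-0.06133j

5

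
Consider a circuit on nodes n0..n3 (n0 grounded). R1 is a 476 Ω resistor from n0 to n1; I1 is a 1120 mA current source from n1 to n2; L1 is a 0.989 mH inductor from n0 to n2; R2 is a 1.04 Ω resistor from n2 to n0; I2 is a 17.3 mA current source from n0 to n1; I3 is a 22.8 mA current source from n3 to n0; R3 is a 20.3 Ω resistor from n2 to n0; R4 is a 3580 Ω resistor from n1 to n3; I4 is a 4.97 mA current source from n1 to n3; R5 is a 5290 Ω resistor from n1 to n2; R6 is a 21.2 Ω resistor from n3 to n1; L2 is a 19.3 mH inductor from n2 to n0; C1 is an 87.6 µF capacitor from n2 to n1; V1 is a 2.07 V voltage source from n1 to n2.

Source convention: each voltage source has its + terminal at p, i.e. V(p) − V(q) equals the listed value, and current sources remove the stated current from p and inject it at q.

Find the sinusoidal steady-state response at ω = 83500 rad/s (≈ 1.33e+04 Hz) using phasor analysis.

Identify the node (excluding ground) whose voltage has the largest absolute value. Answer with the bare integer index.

MNA unknowns: 3 node voltages V₁..V_3 plus 1 source current (V1)
R1: Y=0.002101+0.000j on G[0,1]
I1: z[1]−=1.12, z[2]+=1.12
L1: Y=0.000-0.01211j on G[0,2]
R2: Y=0.9615+0.000j on G[2,0]
I2: z[0]−=0.0173, z[1]+=0.0173
I3: z[3]−=0.0228, z[0]+=0.0228
R3: Y=0.04926+0.000j on G[2,0]
R4: Y=0.0002793+0.000j on G[1,3]
I4: z[1]−=0.00497, z[3]+=0.00497
R5: Y=0.0001890+0.000j on G[1,2]
R6: Y=0.04717+0.000j on G[3,1]
L2: Y=0.000-0.0006205j on G[2,0]
C1: Y=0.000+7.315j on G[2,1]
V1: row V1−V2=2.07, i_V1 at 1,2
solve → V1=2.060-0.0001222j, V2=-0.009722-0.0001222j, V3=1.685-0.0001222j
aux → i_V1=-1.130-15.14j

1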